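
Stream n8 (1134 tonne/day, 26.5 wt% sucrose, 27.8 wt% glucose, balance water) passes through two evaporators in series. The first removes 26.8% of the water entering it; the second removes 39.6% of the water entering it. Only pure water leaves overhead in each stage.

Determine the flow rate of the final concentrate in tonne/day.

water in feed = 1134×0.457 = 518.24 tonne/day.
After stage 1: water left = (1−0.268)×518.24 = 379.35; stream total = 995.11 tonne/day.
After stage 2: water left = (1−0.396)×379.35 = 229.13; final concentrate = 844.89 tonne/day.

844.9 tonne/day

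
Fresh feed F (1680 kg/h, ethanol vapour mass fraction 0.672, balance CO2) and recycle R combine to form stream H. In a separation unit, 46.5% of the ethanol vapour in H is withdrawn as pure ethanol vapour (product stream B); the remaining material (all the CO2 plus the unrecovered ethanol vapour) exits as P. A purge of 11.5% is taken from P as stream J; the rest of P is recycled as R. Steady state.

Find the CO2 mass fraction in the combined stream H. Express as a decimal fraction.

CO2 enters only via F and leaves only via the purge: 1680×0.328 = 0.115×(CO2 in P), and the separation unit passes all CO2, so CO2 in H = CO2 in P = 4791.7 kg/h.
ethanol vapour in H: m_A = 1680×0.672 + (1−0.115)·(1−0.465)·m_A, so m_A = 1129/0.5265 = 2144.2 kg/h.
H = 2144.2 + 4791.7 = 6935.8 kg/h.
CO2 fraction in H = 4791.7/6935.8 = 0.691.

0.691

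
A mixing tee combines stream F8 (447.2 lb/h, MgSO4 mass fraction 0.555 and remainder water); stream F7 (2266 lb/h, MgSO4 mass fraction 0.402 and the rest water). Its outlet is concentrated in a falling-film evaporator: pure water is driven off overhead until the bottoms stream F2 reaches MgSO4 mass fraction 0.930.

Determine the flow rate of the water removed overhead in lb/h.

1467 lb/h

MgSO4 entering = 447.2×0.555 + 2266×0.402 = 1159.1 lb/h.
All MgSO4 reports to F2, so F2 = 1159.1/0.930 = 1246.4 lb/h.
Total feed = 2713.2 lb/h; overhead = 2713.2 − 1246.4 = 1466.8 lb/h.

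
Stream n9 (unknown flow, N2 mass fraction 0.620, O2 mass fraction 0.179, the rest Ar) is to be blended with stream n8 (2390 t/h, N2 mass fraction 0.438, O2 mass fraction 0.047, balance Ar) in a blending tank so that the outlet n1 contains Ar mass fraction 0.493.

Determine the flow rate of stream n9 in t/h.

Let n9 be the unknown flow. Total out = 2390 + n9.
Ar balance: 1230.9 + 0.201·n9 = 0.493·(2390 + n9)
(0.201 − 0.493)·n9 = 0.493×2390 − 1230.9 = -52.58
n9 = -52.58 / -0.292 = 180.07 t/h

180.1 t/h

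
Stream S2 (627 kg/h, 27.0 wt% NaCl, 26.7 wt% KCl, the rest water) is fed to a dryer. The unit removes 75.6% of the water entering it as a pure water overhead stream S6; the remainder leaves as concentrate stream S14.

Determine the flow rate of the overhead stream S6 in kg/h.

water entering = 627×0.463 = 290.3 kg/h; overhead removed = 0.756×290.3 = 219.47 kg/h.

219.5 kg/h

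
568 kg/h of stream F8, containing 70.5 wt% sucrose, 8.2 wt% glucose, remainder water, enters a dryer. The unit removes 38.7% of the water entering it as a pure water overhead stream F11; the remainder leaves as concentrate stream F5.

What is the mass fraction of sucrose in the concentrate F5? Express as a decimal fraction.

0.7683

sucrose is not removed: 568×0.705 = 400.44 kg/h of sucrose enters F5.
water entering = 568×0.213 = 120.98 kg/h; overhead removed = 0.387×120.98 = 46.821 kg/h.
Concentrate = 568 − 46.821 = 521.18 kg/h.
Mass fraction = 400.44/521.18 = 0.7683.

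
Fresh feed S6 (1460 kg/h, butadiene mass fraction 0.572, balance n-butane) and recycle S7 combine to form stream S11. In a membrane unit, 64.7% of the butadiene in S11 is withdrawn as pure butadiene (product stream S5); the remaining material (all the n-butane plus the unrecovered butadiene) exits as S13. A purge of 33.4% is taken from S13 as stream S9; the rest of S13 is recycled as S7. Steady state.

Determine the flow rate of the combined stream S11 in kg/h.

n-butane enters only via S6 and leaves only via the purge: 1460×0.428 = 0.334×(n-butane in S13), and the membrane unit passes all n-butane, so n-butane in S11 = n-butane in S13 = 1870.9 kg/h.
butadiene in S11: m_A = 1460×0.572 + (1−0.334)·(1−0.647)·m_A, so m_A = 835.12/0.7649 = 1091.8 kg/h.
S11 = 1091.8 + 1870.9 = 2962.7 kg/h.

2963 kg/h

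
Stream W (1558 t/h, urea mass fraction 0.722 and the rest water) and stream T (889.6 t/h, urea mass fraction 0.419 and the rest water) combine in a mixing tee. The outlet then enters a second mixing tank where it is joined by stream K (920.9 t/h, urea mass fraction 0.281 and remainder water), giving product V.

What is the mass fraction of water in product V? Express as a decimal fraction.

0.479

Overall, product flow = 3368.5 t/h.
water in = 1558×0.278 + 889.6×0.581 + 920.9×0.719 = 1612.1 t/h.
water fraction in V = 0.479.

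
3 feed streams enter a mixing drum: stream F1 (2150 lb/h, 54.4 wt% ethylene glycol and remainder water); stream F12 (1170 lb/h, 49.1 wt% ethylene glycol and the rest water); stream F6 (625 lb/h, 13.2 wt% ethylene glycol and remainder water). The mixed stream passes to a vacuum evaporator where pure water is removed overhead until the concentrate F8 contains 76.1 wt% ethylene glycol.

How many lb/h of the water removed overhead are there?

ethylene glycol entering = 2150×0.544 + 1170×0.491 + 625×0.132 = 1826.6 lb/h.
All ethylene glycol reports to F8, so F8 = 1826.6/0.761 = 2400.2 lb/h.
Total feed = 3945 lb/h; overhead = 3945 − 2400.2 = 1544.8 lb/h.

1545 lb/h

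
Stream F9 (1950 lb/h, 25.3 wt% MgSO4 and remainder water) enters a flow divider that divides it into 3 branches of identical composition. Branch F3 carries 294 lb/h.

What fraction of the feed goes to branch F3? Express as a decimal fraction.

0.151

Fraction to F3 = 294/1950 = 0.1508.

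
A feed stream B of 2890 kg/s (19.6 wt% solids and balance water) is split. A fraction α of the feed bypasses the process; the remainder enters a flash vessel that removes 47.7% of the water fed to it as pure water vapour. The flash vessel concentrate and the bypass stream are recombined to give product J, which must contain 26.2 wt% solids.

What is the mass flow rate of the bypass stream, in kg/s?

991.7 kg/s

All 2890×0.196 = 566.44 kg/s of solids reaches J, so J = 566.44/0.262 = 2162 kg/s and vapour = 728.02 kg/s.
The evaporator receives (1−α)·2890 of feed at 0.804 water and removes 0.477 of that water:
0.477×0.804×(1−α)×2890 = 728.02
(1−α) = 728.02/1108.3 = 0.6569;  α = 0.3431.
Bypass flow = 0.3431×2890 = 991.69 kg/s.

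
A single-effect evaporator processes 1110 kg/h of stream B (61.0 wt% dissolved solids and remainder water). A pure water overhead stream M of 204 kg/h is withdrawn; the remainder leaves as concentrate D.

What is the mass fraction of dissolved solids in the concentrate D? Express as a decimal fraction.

0.7474

dissolved solids is not removed: 1110×0.610 = 677.1 kg/h of dissolved solids enters D.
Concentrate = 1110 − 204 = 906 kg/h.
Mass fraction = 677.1/906 = 0.7474.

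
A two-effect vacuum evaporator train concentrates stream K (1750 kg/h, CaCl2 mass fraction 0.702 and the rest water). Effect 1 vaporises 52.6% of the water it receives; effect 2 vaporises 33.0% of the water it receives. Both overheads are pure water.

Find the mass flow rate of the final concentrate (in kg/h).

water in feed = 1750×0.298 = 521.5 kg/h.
After stage 1: water left = (1−0.526)×521.5 = 247.19; stream total = 1475.7 kg/h.
After stage 2: water left = (1−0.330)×247.19 = 165.62; final concentrate = 1394.1 kg/h.

1394 kg/h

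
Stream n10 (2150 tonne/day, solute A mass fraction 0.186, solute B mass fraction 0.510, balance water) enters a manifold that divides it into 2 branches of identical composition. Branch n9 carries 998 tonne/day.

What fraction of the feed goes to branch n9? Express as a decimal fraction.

Fraction to n9 = 998/2150 = 0.4642.

0.464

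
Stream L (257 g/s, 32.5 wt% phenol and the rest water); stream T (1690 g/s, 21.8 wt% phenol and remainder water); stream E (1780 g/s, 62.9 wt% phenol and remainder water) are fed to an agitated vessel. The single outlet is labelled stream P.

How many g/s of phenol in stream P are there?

1572 g/s

phenol out = phenol in = 257×0.325 + 1690×0.218 + 1780×0.629 = 1571.6 g/s.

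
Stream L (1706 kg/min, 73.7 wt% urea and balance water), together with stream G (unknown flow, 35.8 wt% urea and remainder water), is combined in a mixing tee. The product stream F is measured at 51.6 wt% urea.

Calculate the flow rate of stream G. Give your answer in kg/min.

Let G be the unknown flow. Total out = 1706 + G.
urea balance: 1257.3 + 0.358·G = 0.516·(1706 + G)
(0.358 − 0.516)·G = 0.516×1706 − 1257.3 = -377.03
G = -377.03 / -0.158 = 2386.2 kg/min

2386 kg/min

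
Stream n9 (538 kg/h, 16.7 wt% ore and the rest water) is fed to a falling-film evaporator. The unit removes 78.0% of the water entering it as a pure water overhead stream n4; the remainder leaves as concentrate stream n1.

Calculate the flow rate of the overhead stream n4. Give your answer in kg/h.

349.6 kg/h

water entering = 538×0.833 = 448.15 kg/h; overhead removed = 0.780×448.15 = 349.56 kg/h.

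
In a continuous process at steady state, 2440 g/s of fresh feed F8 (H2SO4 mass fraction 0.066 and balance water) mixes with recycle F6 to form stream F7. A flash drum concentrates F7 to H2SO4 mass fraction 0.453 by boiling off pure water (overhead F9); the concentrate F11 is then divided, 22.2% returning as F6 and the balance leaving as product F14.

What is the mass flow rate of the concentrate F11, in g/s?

456.9 g/s

Overall H2SO4 balance (none leaves overhead): H2SO4 in fresh feed = H2SO4 in product, i.e. 2440×0.066 = (1−0.222)·F11·0.453.
F11 = 161.04/(0.453×0.778) = 456.94 g/s.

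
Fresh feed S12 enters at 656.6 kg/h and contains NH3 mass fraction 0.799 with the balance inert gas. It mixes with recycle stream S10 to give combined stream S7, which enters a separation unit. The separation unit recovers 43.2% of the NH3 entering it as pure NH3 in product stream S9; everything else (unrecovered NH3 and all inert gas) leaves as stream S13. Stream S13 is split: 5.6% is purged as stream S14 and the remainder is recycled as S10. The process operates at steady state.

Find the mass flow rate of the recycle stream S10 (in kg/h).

inert gas enters only via S12 and leaves only via the purge: 656.6×0.201 = 0.056×(inert gas in S13), and the separation unit passes all inert gas, so inert gas in S7 = inert gas in S13 = 2356.7 kg/h.
NH3 in S7: m_A = 656.6×0.799 + (1−0.056)·(1−0.432)·m_A, so m_A = 524.62/0.4638 = 1131.1 kg/h.
S13 = (1−0.432)×1131.1 + 2356.7 = 2999.2 kg/h.
Recycle S10 = (1−0.056)×2999.2 = 2831.2 kg/h.

2831 kg/h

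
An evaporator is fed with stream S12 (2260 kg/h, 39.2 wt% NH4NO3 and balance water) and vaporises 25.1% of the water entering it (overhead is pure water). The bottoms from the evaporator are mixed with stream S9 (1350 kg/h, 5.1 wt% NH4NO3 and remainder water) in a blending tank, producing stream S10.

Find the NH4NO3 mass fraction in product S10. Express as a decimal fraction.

Vapour removed = 0.251×0.608×2260 = 344.89 kg/h; concentrate = 1915.1 kg/h.
NH4NO3 reaching the mixer = 885.92 (from concentrate) + 1350×0.051 = 954.77 kg/h.
Product flow = 1915.1 + 1350 = 3265.1 kg/h; NH4NO3 fraction = 0.292.

0.292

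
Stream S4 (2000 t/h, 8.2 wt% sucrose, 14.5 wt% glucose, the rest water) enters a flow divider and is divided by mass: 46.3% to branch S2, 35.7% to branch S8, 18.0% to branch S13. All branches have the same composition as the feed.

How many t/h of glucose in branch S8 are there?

Branch S8 total = 0.357×2000 = 714 t/h.
glucose in S8 = 0.145×714 = 103.53 t/h.

103.5 t/h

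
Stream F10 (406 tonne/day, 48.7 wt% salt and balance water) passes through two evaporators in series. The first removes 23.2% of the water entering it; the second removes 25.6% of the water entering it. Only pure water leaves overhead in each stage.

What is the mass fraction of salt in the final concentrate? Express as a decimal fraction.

water in feed = 406×0.513 = 208.28 tonne/day.
After stage 1: water left = (1−0.232)×208.28 = 159.96; stream total = 357.68 tonne/day.
After stage 2: water left = (1−0.256)×159.96 = 119.01; final concentrate = 316.73 tonne/day.
salt fraction = 197.72/316.73 = 0.624.

0.624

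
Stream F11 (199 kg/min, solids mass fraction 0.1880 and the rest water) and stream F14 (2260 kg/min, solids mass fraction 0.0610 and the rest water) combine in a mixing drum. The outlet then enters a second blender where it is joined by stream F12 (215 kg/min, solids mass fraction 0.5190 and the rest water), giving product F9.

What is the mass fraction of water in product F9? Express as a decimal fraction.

0.8927

Overall, product flow = 2674 kg/min.
water in = 199×0.812 + 2260×0.939 + 215×0.481 = 2387.1 kg/min.
water fraction in F9 = 0.8927.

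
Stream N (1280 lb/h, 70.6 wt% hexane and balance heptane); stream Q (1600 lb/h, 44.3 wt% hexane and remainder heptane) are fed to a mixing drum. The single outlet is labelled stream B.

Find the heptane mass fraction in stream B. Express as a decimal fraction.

Total flow out = 1280 + 1600 = 2880 lb/h.
heptane in = 1280×0.294 + 1600×0.557 = 1267.5 lb/h.
heptane mass fraction in B = 1267.5/2880 = 0.4401.

0.4401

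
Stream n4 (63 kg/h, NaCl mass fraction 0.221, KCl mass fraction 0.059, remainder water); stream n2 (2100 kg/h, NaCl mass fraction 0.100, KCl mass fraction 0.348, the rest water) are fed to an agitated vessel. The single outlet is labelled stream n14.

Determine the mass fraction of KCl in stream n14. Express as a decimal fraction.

0.340

Total flow out = 63 + 2100 = 2163 kg/h.
KCl in = 63×0.059 + 2100×0.348 = 734.52 kg/h.
KCl mass fraction in n14 = 734.52/2163 = 0.340.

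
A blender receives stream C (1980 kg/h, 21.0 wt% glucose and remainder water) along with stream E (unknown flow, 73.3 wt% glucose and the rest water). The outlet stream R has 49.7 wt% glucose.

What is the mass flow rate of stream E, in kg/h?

2408 kg/h

Let E be the unknown flow. Total out = 1980 + E.
glucose balance: 415.8 + 0.733·E = 0.497·(1980 + E)
(0.733 − 0.497)·E = 0.497×1980 − 415.8 = 568.26
E = 568.26 / 0.236 = 2407.9 kg/h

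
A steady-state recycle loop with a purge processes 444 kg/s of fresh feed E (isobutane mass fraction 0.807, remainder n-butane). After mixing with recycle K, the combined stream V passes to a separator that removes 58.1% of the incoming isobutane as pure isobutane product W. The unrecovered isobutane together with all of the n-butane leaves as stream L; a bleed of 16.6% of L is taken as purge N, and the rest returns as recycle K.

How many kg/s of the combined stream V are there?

1067 kg/s

n-butane enters only via E and leaves only via the purge: 444×0.193 = 0.166×(n-butane in L), and the separator passes all n-butane, so n-butane in V = n-butane in L = 516.22 kg/s.
isobutane in V: m_A = 444×0.807 + (1−0.166)·(1−0.581)·m_A, so m_A = 358.31/0.6506 = 550.77 kg/s.
V = 550.77 + 516.22 = 1067 kg/s.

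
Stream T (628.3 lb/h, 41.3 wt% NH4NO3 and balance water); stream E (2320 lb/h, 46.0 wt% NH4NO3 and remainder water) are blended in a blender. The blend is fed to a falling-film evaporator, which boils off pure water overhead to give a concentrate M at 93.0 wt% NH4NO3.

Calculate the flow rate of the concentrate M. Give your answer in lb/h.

1427 lb/h

NH4NO3 entering = 628.3×0.413 + 2320×0.460 = 1326.7 lb/h.
All NH4NO3 reports to M, so M = 1326.7/0.930 = 1426.5 lb/h.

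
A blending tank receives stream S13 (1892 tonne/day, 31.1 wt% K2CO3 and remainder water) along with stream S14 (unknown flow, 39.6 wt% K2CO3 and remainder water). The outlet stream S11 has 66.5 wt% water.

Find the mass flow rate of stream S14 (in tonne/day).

744.4 tonne/day

Let S14 be the unknown flow. Total out = 1892 + S14.
water balance: 1303.6 + 0.604·S14 = 0.665·(1892 + S14)
(0.604 − 0.665)·S14 = 0.665×1892 − 1303.6 = -45.408
S14 = -45.408 / -0.061 = 744.39 tonne/day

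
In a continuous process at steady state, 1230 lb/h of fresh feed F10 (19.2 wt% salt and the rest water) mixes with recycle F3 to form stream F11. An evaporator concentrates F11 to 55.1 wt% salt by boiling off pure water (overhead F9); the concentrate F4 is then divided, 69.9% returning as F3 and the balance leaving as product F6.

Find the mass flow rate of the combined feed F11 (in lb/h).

Overall salt balance (none leaves overhead): salt in fresh feed = salt in product, i.e. 1230×0.192 = (1−0.699)·F4·0.551.
F4 = 236.16/(0.551×0.301) = 1423.9 lb/h.
Recycle F3 = 0.699×1423.9 = 995.33 lb/h.
Combined feed F11 = 1230 + 995.33 = 2225.3 lb/h.

2225 lb/h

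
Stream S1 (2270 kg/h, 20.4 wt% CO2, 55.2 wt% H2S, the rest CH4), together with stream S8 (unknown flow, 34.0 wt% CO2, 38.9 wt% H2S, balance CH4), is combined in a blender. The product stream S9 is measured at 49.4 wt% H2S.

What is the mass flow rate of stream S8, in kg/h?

Let S8 be the unknown flow. Total out = 2270 + S8.
H2S balance: 1253 + 0.389·S8 = 0.494·(2270 + S8)
(0.389 − 0.494)·S8 = 0.494×2270 − 1253 = -131.66
S8 = -131.66 / -0.105 = 1253.9 kg/h

1254 kg/h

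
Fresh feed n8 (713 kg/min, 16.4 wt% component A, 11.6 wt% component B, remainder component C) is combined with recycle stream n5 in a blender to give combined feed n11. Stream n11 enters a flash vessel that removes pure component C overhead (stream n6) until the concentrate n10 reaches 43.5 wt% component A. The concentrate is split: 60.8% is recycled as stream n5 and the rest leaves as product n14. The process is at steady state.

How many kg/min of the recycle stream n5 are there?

416.9 kg/min

Overall component A balance (none leaves overhead): component A in fresh feed = component A in product, i.e. 713×0.164 = (1−0.608)·n10·0.435.
n10 = 116.93/(0.435×0.392) = 685.74 kg/min.
Recycle n5 = 0.608×685.74 = 416.93 kg/min.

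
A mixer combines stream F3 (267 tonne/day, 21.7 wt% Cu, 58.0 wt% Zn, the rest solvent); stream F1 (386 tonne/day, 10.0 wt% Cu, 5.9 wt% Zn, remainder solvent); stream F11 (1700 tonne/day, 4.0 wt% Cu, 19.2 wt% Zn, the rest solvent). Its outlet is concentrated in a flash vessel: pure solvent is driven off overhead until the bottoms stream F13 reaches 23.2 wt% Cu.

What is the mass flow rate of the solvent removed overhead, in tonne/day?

1644 tonne/day

Cu entering = 267×0.217 + 386×0.100 + 1700×0.040 = 164.54 tonne/day.
All Cu reports to F13, so F13 = 164.54/0.232 = 709.22 tonne/day.
Total feed = 2353 tonne/day; overhead = 2353 − 709.22 = 1643.8 tonne/day.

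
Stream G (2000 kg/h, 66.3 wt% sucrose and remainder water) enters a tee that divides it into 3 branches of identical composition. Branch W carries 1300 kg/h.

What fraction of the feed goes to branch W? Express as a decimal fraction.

Fraction to W = 1300/2000 = 0.6500.

0.650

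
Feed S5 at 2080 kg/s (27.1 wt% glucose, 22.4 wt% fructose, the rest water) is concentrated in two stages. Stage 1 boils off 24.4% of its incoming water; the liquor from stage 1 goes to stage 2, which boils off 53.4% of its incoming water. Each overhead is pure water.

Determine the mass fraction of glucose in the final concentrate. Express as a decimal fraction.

0.403

water in feed = 2080×0.505 = 1050.4 kg/s.
After stage 1: water left = (1−0.244)×1050.4 = 794.1; stream total = 1823.7 kg/s.
After stage 2: water left = (1−0.534)×794.1 = 370.05; final concentrate = 1399.7 kg/s.
glucose fraction = 563.68/1399.7 = 0.403.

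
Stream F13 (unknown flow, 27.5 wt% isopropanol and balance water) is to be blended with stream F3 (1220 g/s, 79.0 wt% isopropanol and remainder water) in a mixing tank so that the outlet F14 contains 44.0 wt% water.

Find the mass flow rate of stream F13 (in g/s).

Let F13 be the unknown flow. Total out = 1220 + F13.
water balance: 256.2 + 0.725·F13 = 0.440·(1220 + F13)
(0.725 − 0.440)·F13 = 0.440×1220 − 256.2 = 280.6
F13 = 280.6 / 0.285 = 984.56 g/s

984.6 g/s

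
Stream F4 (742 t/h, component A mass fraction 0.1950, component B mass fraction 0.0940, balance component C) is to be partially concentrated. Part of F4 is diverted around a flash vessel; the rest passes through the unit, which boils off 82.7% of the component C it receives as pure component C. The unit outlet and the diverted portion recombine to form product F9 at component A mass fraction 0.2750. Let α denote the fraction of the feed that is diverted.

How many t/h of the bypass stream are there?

374.9 t/h

All 742×0.195 = 144.69 t/h of component A reaches F9, so F9 = 144.69/0.275 = 526.15 t/h and vapour = 215.85 t/h.
The evaporator receives (1−α)·742 of feed at 0.711 component C and removes 0.827 of that component C:
0.827×0.711×(1−α)×742 = 215.85
(1−α) = 215.85/436.29 = 0.4947;  α = 0.5053.
Bypass flow = 0.5053×742 = 374.9 t/h.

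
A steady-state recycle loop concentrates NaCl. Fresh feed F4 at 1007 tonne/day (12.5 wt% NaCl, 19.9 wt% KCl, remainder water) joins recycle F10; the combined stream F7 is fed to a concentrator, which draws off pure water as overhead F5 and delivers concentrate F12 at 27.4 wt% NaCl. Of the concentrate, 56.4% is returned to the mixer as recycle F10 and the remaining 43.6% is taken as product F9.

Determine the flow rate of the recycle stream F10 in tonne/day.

594.3 tonne/day

Overall NaCl balance (none leaves overhead): NaCl in fresh feed = NaCl in product, i.e. 1007×0.125 = (1−0.564)·F12·0.274.
F12 = 125.88/(0.274×0.436) = 1053.7 tonne/day.
Recycle F10 = 0.564×1053.7 = 594.27 tonne/day.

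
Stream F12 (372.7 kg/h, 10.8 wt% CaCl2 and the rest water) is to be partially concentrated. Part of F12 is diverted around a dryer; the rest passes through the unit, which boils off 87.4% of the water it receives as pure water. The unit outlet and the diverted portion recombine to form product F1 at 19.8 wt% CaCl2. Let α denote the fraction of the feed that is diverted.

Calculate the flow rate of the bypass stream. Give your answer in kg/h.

155.4 kg/h

All 372.7×0.108 = 40.252 kg/h of CaCl2 reaches F1, so F1 = 40.252/0.198 = 203.29 kg/h and vapour = 169.41 kg/h.
The evaporator receives (1−α)·372.7 of feed at 0.892 water and removes 0.874 of that water:
0.874×0.892×(1−α)×372.7 = 169.41
(1−α) = 169.41/290.56 = 0.5830;  α = 0.4170.
Bypass flow = 0.4170×372.7 = 155.4 kg/h.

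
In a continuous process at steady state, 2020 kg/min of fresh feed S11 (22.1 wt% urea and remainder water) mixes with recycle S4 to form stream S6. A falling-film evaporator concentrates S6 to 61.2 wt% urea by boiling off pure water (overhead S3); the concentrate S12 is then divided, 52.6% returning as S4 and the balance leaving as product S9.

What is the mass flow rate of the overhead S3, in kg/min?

Overall urea balance (none leaves overhead): urea in fresh feed = urea in product, i.e. 2020×0.221 = (1−0.526)·S12·0.612.
S12 = 446.42/(0.612×0.474) = 1538.9 kg/min.
Recycle S4 = 0.526×1538.9 = 809.47 kg/min.
Combined feed S6 = 2020 + 809.47 = 2829.5 kg/min.
Overhead S3 = S6 − S12 = 2829.5 − 1538.9 = 1290.6 kg/min.

1291 kg/min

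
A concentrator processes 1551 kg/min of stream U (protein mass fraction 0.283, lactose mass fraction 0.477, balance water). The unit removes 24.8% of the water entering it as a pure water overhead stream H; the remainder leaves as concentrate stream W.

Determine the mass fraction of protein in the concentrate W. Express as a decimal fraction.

protein is not removed: 1551×0.283 = 438.93 kg/min of protein enters W.
water entering = 1551×0.240 = 372.24 kg/min; overhead removed = 0.248×372.24 = 92.316 kg/min.
Concentrate = 1551 − 92.316 = 1458.7 kg/min.
Mass fraction = 438.93/1458.7 = 0.301.

0.301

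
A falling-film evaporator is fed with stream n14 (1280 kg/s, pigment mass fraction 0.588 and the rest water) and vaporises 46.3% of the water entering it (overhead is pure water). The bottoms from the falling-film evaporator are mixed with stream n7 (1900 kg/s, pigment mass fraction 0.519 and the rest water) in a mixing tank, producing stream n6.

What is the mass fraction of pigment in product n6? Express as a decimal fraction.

Vapour removed = 0.463×0.412×1280 = 244.17 kg/s; concentrate = 1035.8 kg/s.
pigment reaching the mixer = 752.64 (from concentrate) + 1900×0.519 = 1738.7 kg/s.
Product flow = 1035.8 + 1900 = 2935.8 kg/s; pigment fraction = 0.592.

0.592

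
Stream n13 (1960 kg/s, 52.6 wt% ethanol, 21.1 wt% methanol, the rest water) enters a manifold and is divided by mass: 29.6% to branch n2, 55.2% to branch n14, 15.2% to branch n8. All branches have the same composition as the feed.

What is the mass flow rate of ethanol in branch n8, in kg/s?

Branch n8 total = 0.152×1960 = 297.92 kg/s.
ethanol in n8 = 0.526×297.92 = 156.71 kg/s.

156.7 kg/s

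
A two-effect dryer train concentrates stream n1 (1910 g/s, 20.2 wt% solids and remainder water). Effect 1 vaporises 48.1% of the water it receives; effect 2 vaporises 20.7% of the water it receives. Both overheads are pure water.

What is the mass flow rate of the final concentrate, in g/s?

1013 g/s

water in feed = 1910×0.798 = 1524.2 g/s.
After stage 1: water left = (1−0.481)×1524.2 = 791.05; stream total = 1176.9 g/s.
After stage 2: water left = (1−0.207)×791.05 = 627.3; final concentrate = 1013.1 g/s.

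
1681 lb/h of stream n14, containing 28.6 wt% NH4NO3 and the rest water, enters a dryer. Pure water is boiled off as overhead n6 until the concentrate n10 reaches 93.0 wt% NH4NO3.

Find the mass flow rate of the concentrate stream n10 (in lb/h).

NH4NO3 is conserved: 1681×0.286 = 480.77 lb/h all reports to the concentrate.
Concentrate = 480.77/(target fraction) = 516.95 lb/h.

517 lb/h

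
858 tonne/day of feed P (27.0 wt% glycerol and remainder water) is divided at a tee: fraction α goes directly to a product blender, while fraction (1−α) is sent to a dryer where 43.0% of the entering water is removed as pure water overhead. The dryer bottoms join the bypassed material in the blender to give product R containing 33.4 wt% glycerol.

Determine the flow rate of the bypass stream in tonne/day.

All 858×0.270 = 231.66 tonne/day of glycerol reaches R, so R = 231.66/0.334 = 693.59 tonne/day and vapour = 164.41 tonne/day.
The evaporator receives (1−α)·858 of feed at 0.730 water and removes 0.430 of that water:
0.430×0.730×(1−α)×858 = 164.41
(1−α) = 164.41/269.33 = 0.6104;  α = 0.3896.
Bypass flow = 0.3896×858 = 334.24 tonne/day.

334.2 tonne/day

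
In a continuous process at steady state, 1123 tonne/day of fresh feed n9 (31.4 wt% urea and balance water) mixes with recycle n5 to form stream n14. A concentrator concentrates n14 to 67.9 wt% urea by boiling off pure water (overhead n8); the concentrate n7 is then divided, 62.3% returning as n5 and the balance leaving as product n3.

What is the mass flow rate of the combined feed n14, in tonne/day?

1981 tonne/day

Overall urea balance (none leaves overhead): urea in fresh feed = urea in product, i.e. 1123×0.314 = (1−0.623)·n7·0.679.
n7 = 352.62/(0.679×0.377) = 1377.5 tonne/day.
Recycle n5 = 0.623×1377.5 = 858.2 tonne/day.
Combined feed n14 = 1123 + 858.2 = 1981.2 tonne/day.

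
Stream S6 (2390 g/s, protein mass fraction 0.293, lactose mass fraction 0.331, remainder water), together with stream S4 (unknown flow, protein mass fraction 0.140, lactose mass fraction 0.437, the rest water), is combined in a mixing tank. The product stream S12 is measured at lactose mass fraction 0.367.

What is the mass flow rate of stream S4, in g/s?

1229 g/s

Let S4 be the unknown flow. Total out = 2390 + S4.
lactose balance: 791.09 + 0.437·S4 = 0.367·(2390 + S4)
(0.437 − 0.367)·S4 = 0.367×2390 − 791.09 = 86.04
S4 = 86.04 / 0.070 = 1229.1 g/s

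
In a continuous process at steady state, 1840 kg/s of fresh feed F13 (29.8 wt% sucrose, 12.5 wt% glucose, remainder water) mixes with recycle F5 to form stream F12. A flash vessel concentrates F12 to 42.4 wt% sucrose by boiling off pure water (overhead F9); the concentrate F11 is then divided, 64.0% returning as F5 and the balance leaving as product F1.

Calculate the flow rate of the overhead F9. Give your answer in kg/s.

Overall sucrose balance (none leaves overhead): sucrose in fresh feed = sucrose in product, i.e. 1840×0.298 = (1−0.640)·F11·0.424.
F11 = 548.32/(0.424×0.360) = 3592.2 kg/s.
Recycle F5 = 0.640×3592.2 = 2299 kg/s.
Combined feed F12 = 1840 + 2299 = 4139 kg/s.
Overhead F9 = F12 − F11 = 4139 − 3592.2 = 546.79 kg/s.

546.8 kg/s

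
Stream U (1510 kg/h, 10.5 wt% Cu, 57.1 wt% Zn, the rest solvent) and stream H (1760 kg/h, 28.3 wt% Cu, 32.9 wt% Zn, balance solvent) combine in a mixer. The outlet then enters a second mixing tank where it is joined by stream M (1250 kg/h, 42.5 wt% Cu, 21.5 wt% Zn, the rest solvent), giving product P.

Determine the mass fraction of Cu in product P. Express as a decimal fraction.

Overall, product flow = 4520 kg/h.
Cu in = 1510×0.105 + 1760×0.283 + 1250×0.425 = 1187.9 kg/h.
Cu fraction in P = 0.2628.

0.2628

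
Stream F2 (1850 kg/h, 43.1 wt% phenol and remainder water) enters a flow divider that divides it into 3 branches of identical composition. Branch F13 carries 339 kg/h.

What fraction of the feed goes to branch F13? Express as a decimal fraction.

Fraction to F13 = 339/1850 = 0.1832.

0.183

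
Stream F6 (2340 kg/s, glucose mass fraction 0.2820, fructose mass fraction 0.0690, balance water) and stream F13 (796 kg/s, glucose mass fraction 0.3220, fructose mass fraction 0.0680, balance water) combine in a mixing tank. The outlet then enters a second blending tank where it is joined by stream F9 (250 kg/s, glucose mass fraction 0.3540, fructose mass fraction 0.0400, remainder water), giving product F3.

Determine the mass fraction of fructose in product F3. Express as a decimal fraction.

0.0666

Overall, product flow = 3386 kg/s.
fructose in = 2340×0.069 + 796×0.068 + 250×0.040 = 225.59 kg/s.
fructose fraction in F3 = 0.0666.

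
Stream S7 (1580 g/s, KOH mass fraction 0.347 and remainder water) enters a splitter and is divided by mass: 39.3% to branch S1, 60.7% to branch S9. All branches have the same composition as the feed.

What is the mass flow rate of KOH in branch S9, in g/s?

Branch S9 total = 0.607×1580 = 959.06 g/s.
KOH in S9 = 0.347×959.06 = 332.79 g/s.

332.8 g/s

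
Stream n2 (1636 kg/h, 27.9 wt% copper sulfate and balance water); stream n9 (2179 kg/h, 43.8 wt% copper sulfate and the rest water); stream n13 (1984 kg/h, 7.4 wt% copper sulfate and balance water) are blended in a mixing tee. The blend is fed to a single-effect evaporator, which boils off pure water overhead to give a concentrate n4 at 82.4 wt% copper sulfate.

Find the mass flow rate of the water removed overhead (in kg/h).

3909 kg/h

copper sulfate entering = 1636×0.279 + 2179×0.438 + 1984×0.074 = 1557.7 kg/h.
All copper sulfate reports to n4, so n4 = 1557.7/0.824 = 1890.4 kg/h.
Total feed = 5799 kg/h; overhead = 5799 − 1890.4 = 3908.6 kg/h.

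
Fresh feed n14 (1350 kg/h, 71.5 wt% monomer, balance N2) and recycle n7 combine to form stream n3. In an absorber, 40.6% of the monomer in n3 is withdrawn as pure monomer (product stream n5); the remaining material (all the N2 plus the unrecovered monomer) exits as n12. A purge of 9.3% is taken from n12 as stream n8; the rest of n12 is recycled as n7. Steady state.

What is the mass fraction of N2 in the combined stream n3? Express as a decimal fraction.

N2 enters only via n14 and leaves only via the purge: 1350×0.285 = 0.093×(N2 in n12), and the absorber passes all N2, so N2 in n3 = N2 in n12 = 4137.1 kg/h.
monomer in n3: m_A = 1350×0.715 + (1−0.093)·(1−0.406)·m_A, so m_A = 965.25/0.4612 = 2092.7 kg/h.
n3 = 2092.7 + 4137.1 = 6229.8 kg/h.
N2 fraction in n3 = 4137.1/6229.8 = 0.664.

0.664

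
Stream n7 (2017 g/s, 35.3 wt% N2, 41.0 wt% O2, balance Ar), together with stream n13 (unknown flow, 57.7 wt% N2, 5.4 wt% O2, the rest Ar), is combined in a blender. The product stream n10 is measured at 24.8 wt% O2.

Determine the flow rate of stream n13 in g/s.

1684 g/s

Let n13 be the unknown flow. Total out = 2017 + n13.
O2 balance: 826.97 + 0.054·n13 = 0.248·(2017 + n13)
(0.054 − 0.248)·n13 = 0.248×2017 − 826.97 = -326.75
n13 = -326.75 / -0.194 = 1684.3 g/s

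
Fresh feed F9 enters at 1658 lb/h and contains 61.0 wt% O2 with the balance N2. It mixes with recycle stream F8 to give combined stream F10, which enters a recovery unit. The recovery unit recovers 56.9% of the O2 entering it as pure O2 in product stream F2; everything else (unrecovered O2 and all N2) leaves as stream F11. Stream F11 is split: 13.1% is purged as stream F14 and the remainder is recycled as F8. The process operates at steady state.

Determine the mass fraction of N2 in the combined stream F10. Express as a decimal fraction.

N2 enters only via F9 and leaves only via the purge: 1658×0.390 = 0.131×(N2 in F11), and the recovery unit passes all N2, so N2 in F10 = N2 in F11 = 4936 lb/h.
O2 in F10: m_A = 1658×0.610 + (1−0.131)·(1−0.569)·m_A, so m_A = 1011.4/0.6255 = 1617 lb/h.
F10 = 1617 + 4936 = 6553 lb/h.
N2 fraction in F10 = 4936/6553 = 0.753.

0.753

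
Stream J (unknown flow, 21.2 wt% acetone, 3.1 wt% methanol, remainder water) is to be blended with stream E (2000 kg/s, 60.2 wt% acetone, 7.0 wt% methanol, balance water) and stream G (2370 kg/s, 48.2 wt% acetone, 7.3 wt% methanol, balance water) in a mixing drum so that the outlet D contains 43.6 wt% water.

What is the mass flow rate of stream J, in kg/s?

606.4 kg/s

Let J be the unknown flow. Total out = 4370 + J.
water balance: 1710.7 + 0.757·J = 0.436·(4370 + J)
(0.757 − 0.436)·J = 0.436×4370 − 1710.7 = 194.67
J = 194.67 / 0.321 = 606.45 kg/s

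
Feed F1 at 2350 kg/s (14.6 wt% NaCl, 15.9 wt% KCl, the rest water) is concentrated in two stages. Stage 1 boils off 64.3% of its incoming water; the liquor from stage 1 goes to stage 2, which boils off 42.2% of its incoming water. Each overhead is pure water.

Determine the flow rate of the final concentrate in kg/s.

1054 kg/s

water in feed = 2350×0.695 = 1633.2 kg/s.
After stage 1: water left = (1−0.643)×1633.2 = 583.07; stream total = 1299.8 kg/s.
After stage 2: water left = (1−0.422)×583.07 = 337.01; final concentrate = 1053.8 kg/s.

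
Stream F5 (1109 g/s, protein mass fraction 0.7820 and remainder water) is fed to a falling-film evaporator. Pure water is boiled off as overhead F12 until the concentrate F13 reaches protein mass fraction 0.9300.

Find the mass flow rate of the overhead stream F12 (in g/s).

protein is conserved: 1109×0.782 = 867.24 g/s all reports to the concentrate.
Concentrate = 867.24/(target fraction) = 932.51 g/s.
Overhead = 1109 − 932.51 = 176.49 g/s.

176.5 g/s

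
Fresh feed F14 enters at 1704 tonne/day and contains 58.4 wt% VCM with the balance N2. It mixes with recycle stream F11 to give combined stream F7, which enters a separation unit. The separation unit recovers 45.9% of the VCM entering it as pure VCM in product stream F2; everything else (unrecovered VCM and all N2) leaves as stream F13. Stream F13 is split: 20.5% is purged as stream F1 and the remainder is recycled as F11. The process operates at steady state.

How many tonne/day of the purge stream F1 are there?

N2 enters only via F14 and leaves only via the purge: 1704×0.416 = 0.205×(N2 in F13), and the separation unit passes all N2, so N2 in F7 = N2 in F13 = 3457.9 tonne/day.
VCM in F7: m_A = 1704×0.584 + (1−0.205)·(1−0.459)·m_A, so m_A = 995.14/0.5699 = 1746.1 tonne/day.
F13 = (1−0.459)×1746.1 + 3457.9 = 4402.5 tonne/day.
Purge F1 = 0.205×4402.5 = 902.52 tonne/day.

902.5 tonne/day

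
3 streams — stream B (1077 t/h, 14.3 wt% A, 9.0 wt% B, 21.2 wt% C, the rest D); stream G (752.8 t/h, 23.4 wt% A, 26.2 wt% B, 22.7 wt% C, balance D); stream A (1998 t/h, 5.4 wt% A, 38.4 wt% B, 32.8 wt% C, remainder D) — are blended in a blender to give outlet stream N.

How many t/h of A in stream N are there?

438.1 t/h

A out = A in = 1077×0.143 + 752.8×0.234 + 1998×0.054 = 438.06 t/h.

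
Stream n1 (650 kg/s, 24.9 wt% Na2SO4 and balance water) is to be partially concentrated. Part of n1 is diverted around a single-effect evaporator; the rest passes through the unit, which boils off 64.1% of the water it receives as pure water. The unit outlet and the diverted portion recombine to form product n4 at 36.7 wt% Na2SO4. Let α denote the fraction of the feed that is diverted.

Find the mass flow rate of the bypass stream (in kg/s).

215.9 kg/s

All 650×0.249 = 161.85 kg/s of Na2SO4 reaches n4, so n4 = 161.85/0.367 = 441.01 kg/s and vapour = 208.99 kg/s.
The evaporator receives (1−α)·650 of feed at 0.751 water and removes 0.641 of that water:
0.641×0.751×(1−α)×650 = 208.99
(1−α) = 208.99/312.9 = 0.6679;  α = 0.3321.
Bypass flow = 0.3321×650 = 215.86 kg/s.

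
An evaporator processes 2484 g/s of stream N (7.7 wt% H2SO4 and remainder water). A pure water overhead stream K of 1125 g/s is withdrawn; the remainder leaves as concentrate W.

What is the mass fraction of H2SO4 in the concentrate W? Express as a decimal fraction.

0.141

H2SO4 is not removed: 2484×0.077 = 191.27 g/s of H2SO4 enters W.
Concentrate = 2484 − 1125 = 1359 g/s.
Mass fraction = 191.27/1359 = 0.141.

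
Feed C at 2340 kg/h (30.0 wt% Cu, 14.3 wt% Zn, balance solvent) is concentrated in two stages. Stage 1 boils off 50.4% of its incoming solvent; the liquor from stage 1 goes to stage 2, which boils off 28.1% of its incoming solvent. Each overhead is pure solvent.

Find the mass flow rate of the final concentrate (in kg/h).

solvent in feed = 2340×0.557 = 1303.4 kg/h.
After stage 1: solvent left = (1−0.504)×1303.4 = 646.48; stream total = 1683.1 kg/h.
After stage 2: solvent left = (1−0.281)×646.48 = 464.82; final concentrate = 1501.4 kg/h.

1501 kg/h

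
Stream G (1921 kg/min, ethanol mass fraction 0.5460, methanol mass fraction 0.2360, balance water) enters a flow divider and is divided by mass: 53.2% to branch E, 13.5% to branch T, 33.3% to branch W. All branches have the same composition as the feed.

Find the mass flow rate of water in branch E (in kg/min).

222.8 kg/min

Branch E total = 0.532×1921 = 1022 kg/min.
water in E = 0.218×1022 = 222.79 kg/min.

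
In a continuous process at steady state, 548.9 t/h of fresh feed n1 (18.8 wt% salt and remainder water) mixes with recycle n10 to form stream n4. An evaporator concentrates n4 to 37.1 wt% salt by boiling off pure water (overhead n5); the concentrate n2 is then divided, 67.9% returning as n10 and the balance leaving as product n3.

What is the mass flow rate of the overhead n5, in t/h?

270.8 t/h

Overall salt balance (none leaves overhead): salt in fresh feed = salt in product, i.e. 548.9×0.188 = (1−0.679)·n2·0.371.
n2 = 103.19/(0.371×0.321) = 866.51 t/h.
Recycle n10 = 0.679×866.51 = 588.36 t/h.
Combined feed n4 = 548.9 + 588.36 = 1137.3 t/h.
Overhead n5 = n4 − n2 = 1137.3 − 866.51 = 270.75 t/h.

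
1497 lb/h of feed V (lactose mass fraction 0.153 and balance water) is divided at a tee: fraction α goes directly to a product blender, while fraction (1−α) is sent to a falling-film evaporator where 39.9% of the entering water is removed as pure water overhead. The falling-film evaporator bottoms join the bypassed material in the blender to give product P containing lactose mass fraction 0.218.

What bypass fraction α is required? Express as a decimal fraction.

0.118

All 1497×0.153 = 229.04 lb/h of lactose reaches P, so P = 229.04/0.218 = 1050.6 lb/h and vapour = 446.35 lb/h.
The evaporator receives (1−α)·1497 of feed at 0.847 water and removes 0.399 of that water:
0.399×0.847×(1−α)×1497 = 446.35
(1−α) = 446.35/505.92 = 0.8823;  α = 0.1177.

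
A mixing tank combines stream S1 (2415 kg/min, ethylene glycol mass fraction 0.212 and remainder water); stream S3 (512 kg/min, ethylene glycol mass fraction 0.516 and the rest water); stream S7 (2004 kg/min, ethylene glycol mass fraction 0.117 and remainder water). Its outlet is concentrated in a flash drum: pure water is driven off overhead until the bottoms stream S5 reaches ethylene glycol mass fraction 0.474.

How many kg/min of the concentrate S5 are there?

2132 kg/min

ethylene glycol entering = 2415×0.212 + 512×0.516 + 2004×0.117 = 1010.6 kg/min.
All ethylene glycol reports to S5, so S5 = 1010.6/0.474 = 2132.2 kg/min.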